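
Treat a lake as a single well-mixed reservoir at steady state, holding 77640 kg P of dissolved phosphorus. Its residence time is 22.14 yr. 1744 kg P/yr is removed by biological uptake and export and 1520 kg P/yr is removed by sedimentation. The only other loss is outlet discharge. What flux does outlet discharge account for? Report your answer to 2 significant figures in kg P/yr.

240 kg P/yr

Total removal F = M/τ = 77640 / 22.14 = 3507 kg P/yr.
Outlet discharge = F − (1744 + 1520) = 3507 − 3264 = 242.8 kg P/yr.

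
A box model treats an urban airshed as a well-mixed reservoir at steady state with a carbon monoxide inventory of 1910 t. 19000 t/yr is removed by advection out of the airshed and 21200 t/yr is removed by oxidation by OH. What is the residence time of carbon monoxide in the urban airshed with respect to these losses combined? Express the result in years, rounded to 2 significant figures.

Total removal = 19000 + 21200 = 40200 t/yr.
τ = M / ΣF_out = 1910 / 40200 = 0.04751 yr.

0.048 yr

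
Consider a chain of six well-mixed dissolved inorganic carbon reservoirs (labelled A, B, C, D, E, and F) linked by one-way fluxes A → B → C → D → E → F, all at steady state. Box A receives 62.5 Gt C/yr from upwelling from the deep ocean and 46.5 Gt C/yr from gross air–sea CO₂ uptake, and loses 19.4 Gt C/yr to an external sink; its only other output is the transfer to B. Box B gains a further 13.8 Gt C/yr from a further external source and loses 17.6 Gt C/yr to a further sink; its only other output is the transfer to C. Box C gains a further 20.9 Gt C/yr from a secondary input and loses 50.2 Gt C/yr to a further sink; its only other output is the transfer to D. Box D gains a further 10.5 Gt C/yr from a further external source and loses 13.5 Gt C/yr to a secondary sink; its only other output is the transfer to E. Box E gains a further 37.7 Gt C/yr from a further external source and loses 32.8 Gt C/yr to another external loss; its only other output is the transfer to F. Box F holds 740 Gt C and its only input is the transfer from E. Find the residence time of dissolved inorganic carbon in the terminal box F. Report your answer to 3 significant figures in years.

Box A: F(A→B) = (62.5 + 46.5) − 19.4 = 89.600 Gt C/yr.
Box B: F(B→C) = (89.600 + 13.8) − 17.6 = 85.800 Gt C/yr.
Box C: F(C→D) = (85.800 + 20.9) − 50.2 = 56.500 Gt C/yr.
Box D: F(D→E) = (56.500 + 10.5) − 13.5 = 53.500 Gt C/yr.
Box E: F(E→F) = (53.500 + 37.7) − 32.8 = 58.400 Gt C/yr.
Box F throughput = its input = 58.400 Gt C/yr; τ = 740 / 58.400 = 12.67 yr.

12.7 yr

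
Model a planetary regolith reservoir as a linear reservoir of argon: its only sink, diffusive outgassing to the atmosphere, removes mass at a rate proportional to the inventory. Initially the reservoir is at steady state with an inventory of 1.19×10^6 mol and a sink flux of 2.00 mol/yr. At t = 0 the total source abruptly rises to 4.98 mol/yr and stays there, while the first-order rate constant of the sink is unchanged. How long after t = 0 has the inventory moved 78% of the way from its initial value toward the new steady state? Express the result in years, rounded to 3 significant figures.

τ = M₀/F₀ = 1.19×10^6/2.00 = 595000 yr.
The remaining gap fraction is e^(−t/τ); 78% covered ⇒ e^(−t/τ) = 0.220.
t = −τ ln(0.220) = 595000 × 1.514 = 900900 yr.

901000 yr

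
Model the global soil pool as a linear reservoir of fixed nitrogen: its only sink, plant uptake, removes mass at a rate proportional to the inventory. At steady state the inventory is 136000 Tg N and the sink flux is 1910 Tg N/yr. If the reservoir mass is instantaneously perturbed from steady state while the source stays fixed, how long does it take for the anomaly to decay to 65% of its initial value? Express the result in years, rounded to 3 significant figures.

30.7 yr

For a linear reservoir the anomaly decays as exp(−t/τ) with τ = M/F = 136000/1910 = 71.20 yr.
exp(−t/τ) = 0.65 ⇒ t = −τ ln(0.65) = 71.20 × 0.4308 = 30.67 yr.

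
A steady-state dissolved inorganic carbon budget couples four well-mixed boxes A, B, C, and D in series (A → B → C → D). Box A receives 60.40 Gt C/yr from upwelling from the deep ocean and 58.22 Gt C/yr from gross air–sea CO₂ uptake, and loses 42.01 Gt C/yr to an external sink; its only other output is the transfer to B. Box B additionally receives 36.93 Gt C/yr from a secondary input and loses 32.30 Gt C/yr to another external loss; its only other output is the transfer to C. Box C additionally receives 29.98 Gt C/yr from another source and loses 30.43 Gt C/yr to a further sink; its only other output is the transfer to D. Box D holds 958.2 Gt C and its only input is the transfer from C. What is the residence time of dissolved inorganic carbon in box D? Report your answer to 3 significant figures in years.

Box A: F(A→B) = (60.40 + 58.22) − 42.01 = 76.610 Gt C/yr.
Box B: F(B→C) = (76.610 + 36.93) − 32.30 = 81.240 Gt C/yr.
Box C: F(C→D) = (81.240 + 29.98) − 30.43 = 80.790 Gt C/yr.
Box D throughput = its input = 80.790 Gt C/yr; τ = 958.2 / 80.790 = 11.86 yr.

11.9 yr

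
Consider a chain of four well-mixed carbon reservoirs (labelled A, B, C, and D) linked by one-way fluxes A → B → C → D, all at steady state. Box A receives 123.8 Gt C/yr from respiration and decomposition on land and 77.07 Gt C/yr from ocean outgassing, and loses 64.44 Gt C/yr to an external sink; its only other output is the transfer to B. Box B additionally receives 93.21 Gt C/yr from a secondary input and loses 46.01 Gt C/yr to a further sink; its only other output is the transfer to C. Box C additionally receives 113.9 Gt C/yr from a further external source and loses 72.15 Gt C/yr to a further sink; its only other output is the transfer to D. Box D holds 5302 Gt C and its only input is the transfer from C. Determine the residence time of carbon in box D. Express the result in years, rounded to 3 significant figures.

Box A: F(A→B) = (123.8 + 77.07) − 64.44 = 136.43 Gt C/yr.
Box B: F(B→C) = (136.43 + 93.21) − 46.01 = 183.63 Gt C/yr.
Box C: F(C→D) = (183.63 + 113.9) − 72.15 = 225.38 Gt C/yr.
Box D throughput = its input = 225.38 Gt C/yr; τ = 5302 / 225.38 = 23.52 yr.

23.5 yr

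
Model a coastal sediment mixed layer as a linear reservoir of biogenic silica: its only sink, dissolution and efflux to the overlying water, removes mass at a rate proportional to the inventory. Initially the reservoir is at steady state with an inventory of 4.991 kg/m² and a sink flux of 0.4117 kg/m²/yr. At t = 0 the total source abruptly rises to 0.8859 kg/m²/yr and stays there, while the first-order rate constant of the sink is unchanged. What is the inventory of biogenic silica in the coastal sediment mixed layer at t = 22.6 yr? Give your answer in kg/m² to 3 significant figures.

The sink rate constant is k = F₀/M₀ = 0.4117/4.991 = 0.08249 yr⁻¹.
Solving dM/dt = F₁ − kM with M(0) = M₀ gives M(t) = F₁/k + (M₀ − F₁/k)·e^(−kt).
F₁/k = 0.8859/0.08249 = 10.740 kg/m²; kt = 0.08249 × 22.6 = 1.864, e^(−kt) = 0.1550.
M(22.6) = 10.740 + (4.991 − 10.740) × 0.1550 = 10.740 − 0.8911 = 9.8486 kg/m².

9.85 kg/m²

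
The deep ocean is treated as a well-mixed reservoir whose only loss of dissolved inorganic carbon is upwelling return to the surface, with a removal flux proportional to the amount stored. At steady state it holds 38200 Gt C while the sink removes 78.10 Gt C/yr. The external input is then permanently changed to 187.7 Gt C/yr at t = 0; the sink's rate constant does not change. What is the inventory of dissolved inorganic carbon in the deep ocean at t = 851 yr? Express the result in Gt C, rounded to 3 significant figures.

82400 Gt C

The sink rate constant is k = F₀/M₀ = 78.10/38200 = 0.002045 yr⁻¹.
Solving dM/dt = F₁ − kM with M(0) = M₀ gives M(t) = F₁/k + (M₀ − F₁/k)·e^(−kt).
F₁/k = 187.7/0.002045 = 91807 Gt C; kt = 0.002045 × 851 = 1.740, e^(−kt) = 0.1755.
M(851) = 91807 + (38200 − 91807) × 0.1755 = 91807 − 9410 = 82397 Gt C.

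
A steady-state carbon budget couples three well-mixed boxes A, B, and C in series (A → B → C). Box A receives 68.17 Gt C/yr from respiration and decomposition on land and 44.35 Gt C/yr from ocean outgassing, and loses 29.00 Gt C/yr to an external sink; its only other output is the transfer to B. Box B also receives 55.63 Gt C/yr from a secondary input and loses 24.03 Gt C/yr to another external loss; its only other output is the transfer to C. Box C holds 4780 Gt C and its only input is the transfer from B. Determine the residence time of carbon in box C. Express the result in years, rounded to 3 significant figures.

Box A: F(A→B) = (68.17 + 44.35) − 29.00 = 83.520 Gt C/yr.
Box B: F(B→C) = (83.520 + 55.63) − 24.03 = 115.12 Gt C/yr.
Box C throughput = its input = 115.12 Gt C/yr; τ = 4780 / 115.12 = 41.52 yr.

41.5 yr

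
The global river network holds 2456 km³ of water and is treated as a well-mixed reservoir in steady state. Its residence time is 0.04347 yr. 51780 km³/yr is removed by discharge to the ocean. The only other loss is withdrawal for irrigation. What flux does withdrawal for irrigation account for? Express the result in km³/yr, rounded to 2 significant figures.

4700 km³/yr

Total removal F = M/τ = 2456 / 0.04347 = 56500 km³/yr.
Withdrawal for irrigation = F − (51780) = 56500 − 51780 = 4719 km³/yr.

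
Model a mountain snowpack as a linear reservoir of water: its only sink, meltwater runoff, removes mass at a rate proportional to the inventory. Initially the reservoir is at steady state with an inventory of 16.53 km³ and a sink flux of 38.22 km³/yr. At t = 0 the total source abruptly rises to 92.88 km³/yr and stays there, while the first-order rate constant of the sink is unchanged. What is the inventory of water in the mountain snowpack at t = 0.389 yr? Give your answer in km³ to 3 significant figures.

τ = M₀/F₀ = 16.53/38.22 = 0.4325 yr; rate constant k = 1/τ.
New steady state M_∞ = F₁/k = F₁·τ = 92.88 × 0.4325 = 40.170 km³.
M(t) = M_∞ + (M₀ − M_∞)·e^(−t/τ); t/τ = 0.389/0.4325 = 0.8994, so e^(−t/τ) = 0.4068.
M(t) = 40.170 − 23.64 × 0.4068 = 30.553 km³.

30.6 km³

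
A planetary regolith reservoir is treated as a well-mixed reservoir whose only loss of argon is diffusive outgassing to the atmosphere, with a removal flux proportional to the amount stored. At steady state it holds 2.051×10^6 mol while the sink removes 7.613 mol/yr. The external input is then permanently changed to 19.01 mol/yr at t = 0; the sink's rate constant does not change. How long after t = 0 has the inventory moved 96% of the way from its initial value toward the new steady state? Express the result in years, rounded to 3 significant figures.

867000 yr

τ = M₀/F₀ = 2.051×10^6/7.613 = 269400 yr.
The remaining gap fraction is e^(−t/τ); 96% covered ⇒ e^(−t/τ) = 0.0400.
t = −τ ln(0.0400) = 269400 × 3.219 = 867200 yr.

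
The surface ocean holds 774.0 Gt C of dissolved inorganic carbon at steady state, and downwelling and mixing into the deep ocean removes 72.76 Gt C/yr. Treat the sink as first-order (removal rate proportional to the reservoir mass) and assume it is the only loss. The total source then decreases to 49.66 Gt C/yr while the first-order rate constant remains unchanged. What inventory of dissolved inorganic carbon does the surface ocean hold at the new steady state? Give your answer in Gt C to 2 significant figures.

Rate constant k = F/M = 72.76 / 774.0 = 0.09401 yr⁻¹.
At the new steady state, source = k·M_new ⇒ M_new = 49.66 / 0.09401 = 528.3 Gt C.
(Equivalently M_new = M × F_new/F_old = 774.0 × 49.66/72.76.)

530 Gt C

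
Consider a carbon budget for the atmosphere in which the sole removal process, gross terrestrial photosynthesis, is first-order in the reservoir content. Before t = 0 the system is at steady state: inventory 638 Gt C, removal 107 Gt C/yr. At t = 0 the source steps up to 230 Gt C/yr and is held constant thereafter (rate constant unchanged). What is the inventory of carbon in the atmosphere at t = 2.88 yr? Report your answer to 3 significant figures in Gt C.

919 Gt C

The sink rate constant is k = F₀/M₀ = 107/638 = 0.1677 yr⁻¹.
Solving dM/dt = F₁ − kM with M(0) = M₀ gives M(t) = F₁/k + (M₀ − F₁/k)·e^(−kt).
F₁/k = 230/0.1677 = 1371.4 Gt C; kt = 0.1677 × 2.88 = 0.4830, e^(−kt) = 0.6169.
M(2.88) = 1371.4 + (638 − 1371.4) × 0.6169 = 1371.4 − 452.5 = 918.95 Gt C.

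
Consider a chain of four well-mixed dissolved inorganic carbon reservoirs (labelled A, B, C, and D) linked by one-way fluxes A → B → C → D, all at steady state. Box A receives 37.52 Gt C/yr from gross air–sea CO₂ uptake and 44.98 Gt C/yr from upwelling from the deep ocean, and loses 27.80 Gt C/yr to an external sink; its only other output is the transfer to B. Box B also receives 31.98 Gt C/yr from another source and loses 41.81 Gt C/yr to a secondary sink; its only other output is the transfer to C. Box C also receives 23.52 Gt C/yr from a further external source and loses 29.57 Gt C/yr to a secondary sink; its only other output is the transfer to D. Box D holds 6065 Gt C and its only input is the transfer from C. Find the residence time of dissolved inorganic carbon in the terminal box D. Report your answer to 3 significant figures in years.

Box A: F(A→B) = (37.52 + 44.98) − 27.80 = 54.700 Gt C/yr.
Box B: F(B→C) = (54.700 + 31.98) − 41.81 = 44.870 Gt C/yr.
Box C: F(C→D) = (44.870 + 23.52) − 29.57 = 38.820 Gt C/yr.
Box D throughput = its input = 38.820 Gt C/yr; τ = 6065 / 38.820 = 156.2 yr.

156 yr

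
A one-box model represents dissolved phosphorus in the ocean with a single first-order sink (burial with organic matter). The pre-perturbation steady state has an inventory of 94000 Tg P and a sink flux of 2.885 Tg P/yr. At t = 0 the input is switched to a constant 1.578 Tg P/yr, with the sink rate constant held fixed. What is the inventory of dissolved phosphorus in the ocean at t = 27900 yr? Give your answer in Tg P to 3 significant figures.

69500 Tg P

Residence time τ = M₀/F₀ = 32580 yr. The eventual steady state is M_∞ = M₀·(F₁/F₀) = 94000 × 1.578/2.885 = 51415 Tg P.
The anomaly ΔM(t) = M(t) − M_∞ decays as ΔM₀·e^(−t/τ) with ΔM₀ = 94000 − 51415 = 42590 Tg P.
At t = 27900 yr, e^(−t/τ) = e^(−0.8563) = 0.4247, so ΔM = 18090 Tg P and M = 51415 + 18090 = 69502 Tg P.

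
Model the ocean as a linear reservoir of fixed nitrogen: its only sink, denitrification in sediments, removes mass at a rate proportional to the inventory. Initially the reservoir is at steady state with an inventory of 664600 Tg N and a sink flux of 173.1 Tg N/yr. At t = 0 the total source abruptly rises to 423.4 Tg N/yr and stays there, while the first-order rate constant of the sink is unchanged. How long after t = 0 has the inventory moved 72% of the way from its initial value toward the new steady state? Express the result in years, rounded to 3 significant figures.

4890 yr

τ = M₀/F₀ = 664600/173.1 = 3839 yr.
The remaining gap fraction is e^(−t/τ); 72% covered ⇒ e^(−t/τ) = 0.280.
t = −τ ln(0.280) = 3839 × 1.273 = 4887 yr.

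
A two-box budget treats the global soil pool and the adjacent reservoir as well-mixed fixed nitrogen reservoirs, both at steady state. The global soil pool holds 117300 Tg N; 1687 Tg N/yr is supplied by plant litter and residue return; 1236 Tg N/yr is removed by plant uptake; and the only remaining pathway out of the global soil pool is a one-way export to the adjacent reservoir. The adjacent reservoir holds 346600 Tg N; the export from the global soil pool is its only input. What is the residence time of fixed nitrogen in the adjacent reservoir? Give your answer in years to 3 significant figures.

769 yr

Balance the global soil pool: ΣF_in = 1687.0 Tg N/yr.
Export to the adjacent reservoir = ΣF_in − (1236) = 451.00 Tg N/yr.
At steady state the output of the adjacent reservoir equals its input, 451.00 Tg N/yr.
τ = M / F = 346600 / 451.00 = 768.5 yr.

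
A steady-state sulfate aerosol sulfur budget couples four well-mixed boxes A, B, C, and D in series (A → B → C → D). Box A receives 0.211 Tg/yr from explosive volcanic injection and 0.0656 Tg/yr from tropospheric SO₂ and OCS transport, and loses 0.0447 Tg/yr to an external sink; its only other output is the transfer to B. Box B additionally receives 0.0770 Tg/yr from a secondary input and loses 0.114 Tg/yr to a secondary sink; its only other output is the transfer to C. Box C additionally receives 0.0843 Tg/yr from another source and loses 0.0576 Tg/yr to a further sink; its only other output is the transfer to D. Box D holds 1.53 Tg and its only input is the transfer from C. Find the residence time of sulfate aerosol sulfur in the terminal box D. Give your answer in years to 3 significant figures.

6.90 yr

Box A: F(A→B) = (0.211 + 0.0656) − 0.0447 = 0.23190 Tg/yr.
Box B: F(B→C) = (0.23190 + 0.0770) − 0.114 = 0.19490 Tg/yr.
Box C: F(C→D) = (0.19490 + 0.0843) − 0.0576 = 0.22160 Tg/yr.
Box D throughput = its input = 0.22160 Tg/yr; τ = 1.53 / 0.22160 = 6.904 yr.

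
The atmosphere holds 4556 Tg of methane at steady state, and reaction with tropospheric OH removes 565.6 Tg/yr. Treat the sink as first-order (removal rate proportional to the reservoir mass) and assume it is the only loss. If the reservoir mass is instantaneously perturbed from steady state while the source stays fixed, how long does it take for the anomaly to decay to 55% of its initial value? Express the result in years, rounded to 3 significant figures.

4.82 yr

For a linear reservoir the anomaly decays as exp(−t/τ) with τ = M/F = 4556/565.6 = 8.055 yr.
exp(−t/τ) = 0.55 ⇒ t = −τ ln(0.55) = 8.055 × 0.5978 = 4.816 yr.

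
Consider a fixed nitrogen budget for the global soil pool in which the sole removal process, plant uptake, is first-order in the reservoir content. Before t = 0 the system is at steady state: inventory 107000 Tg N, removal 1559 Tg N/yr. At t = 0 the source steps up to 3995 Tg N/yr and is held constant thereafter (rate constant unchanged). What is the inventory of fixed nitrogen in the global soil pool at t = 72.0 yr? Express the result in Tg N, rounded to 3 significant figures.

216000 Tg N

τ = M₀/F₀ = 107000/1559 = 68.63 yr; rate constant k = 1/τ.
New steady state M_∞ = F₁/k = F₁·τ = 3995 × 68.63 = 274190 Tg N.
M(t) = M_∞ + (M₀ − M_∞)·e^(−t/τ); t/τ = 72.0/68.63 = 1.049, so e^(−t/τ) = 0.3503.
M(t) = 274190 − 167200 × 0.3503 = 215630 Tg N.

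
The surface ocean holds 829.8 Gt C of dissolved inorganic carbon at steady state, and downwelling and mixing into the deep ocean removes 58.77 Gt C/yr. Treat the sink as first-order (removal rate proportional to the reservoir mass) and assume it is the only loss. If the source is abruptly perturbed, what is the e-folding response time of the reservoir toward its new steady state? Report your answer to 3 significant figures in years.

14.1 yr

For a linear reservoir the response time equals the residence time τ = M/F.
τ = 829.8 / 58.77 = 14.12 yr.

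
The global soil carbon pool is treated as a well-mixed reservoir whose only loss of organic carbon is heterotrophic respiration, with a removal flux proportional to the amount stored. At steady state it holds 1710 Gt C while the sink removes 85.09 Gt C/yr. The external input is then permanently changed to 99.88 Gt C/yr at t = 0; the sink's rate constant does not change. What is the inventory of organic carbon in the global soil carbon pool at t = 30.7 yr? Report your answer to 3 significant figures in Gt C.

The sink rate constant is k = F₀/M₀ = 85.09/1710 = 0.04976 yr⁻¹.
Solving dM/dt = F₁ − kM with M(0) = M₀ gives M(t) = F₁/k + (M₀ − F₁/k)·e^(−kt).
F₁/k = 99.88/0.04976 = 2007.2 Gt C; kt = 0.04976 × 30.7 = 1.528, e^(−kt) = 0.2170.
M(30.7) = 2007.2 + (1710 − 2007.2) × 0.2170 = 2007.2 − 64.51 = 1942.7 Gt C.

1940 Gt C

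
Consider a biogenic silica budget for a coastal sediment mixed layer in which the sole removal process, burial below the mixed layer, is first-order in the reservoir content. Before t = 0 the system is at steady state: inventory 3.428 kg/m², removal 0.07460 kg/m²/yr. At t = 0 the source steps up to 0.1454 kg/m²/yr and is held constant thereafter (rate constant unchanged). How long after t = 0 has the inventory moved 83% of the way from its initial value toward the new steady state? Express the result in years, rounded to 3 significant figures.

81.4 yr

τ = M₀/F₀ = 3.428/0.07460 = 45.95 yr.
The remaining gap fraction is e^(−t/τ); 83% covered ⇒ e^(−t/τ) = 0.170.
t = −τ ln(0.170) = 45.95 × 1.772 = 81.42 yr.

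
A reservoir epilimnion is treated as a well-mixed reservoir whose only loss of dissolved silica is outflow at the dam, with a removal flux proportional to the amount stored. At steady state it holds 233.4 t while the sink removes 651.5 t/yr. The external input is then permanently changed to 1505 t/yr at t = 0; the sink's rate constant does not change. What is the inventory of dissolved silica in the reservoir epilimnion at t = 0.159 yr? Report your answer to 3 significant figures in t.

Residence time τ = M₀/F₀ = 0.3583 yr. The eventual steady state is M_∞ = M₀·(F₁/F₀) = 233.4 × 1505/651.5 = 539.17 t.
The anomaly ΔM(t) = M(t) − M_∞ decays as ΔM₀·e^(−t/τ) with ΔM₀ = 233.4 − 539.17 = −305.8 t.
At t = 0.159 yr, e^(−t/τ) = e^(−0.4438) = 0.6416, so ΔM = −196.2 t and M = 539.17 − 196.2 = 342.99 t.

343 t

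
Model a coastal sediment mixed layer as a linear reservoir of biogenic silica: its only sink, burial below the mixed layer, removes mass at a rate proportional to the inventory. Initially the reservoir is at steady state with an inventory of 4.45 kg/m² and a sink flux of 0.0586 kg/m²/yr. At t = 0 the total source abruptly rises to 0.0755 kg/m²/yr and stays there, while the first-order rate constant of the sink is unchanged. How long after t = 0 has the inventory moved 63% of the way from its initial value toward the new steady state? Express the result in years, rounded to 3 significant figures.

τ = M₀/F₀ = 4.45/0.0586 = 75.94 yr.
The remaining gap fraction is e^(−t/τ); 63% covered ⇒ e^(−t/τ) = 0.370.
t = −τ ln(0.370) = 75.94 × 0.9943 = 75.50 yr.

75.5 yr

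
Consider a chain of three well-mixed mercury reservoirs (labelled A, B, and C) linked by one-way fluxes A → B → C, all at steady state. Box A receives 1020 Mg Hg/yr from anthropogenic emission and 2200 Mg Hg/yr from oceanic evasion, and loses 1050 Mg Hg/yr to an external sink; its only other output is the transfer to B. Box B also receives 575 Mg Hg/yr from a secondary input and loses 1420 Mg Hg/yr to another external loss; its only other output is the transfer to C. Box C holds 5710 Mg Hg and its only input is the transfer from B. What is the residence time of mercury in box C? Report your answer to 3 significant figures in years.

Box A: F(A→B) = (1020 + 2200) − 1050 = 2170.0 Mg Hg/yr.
Box B: F(B→C) = (2170.0 + 575) − 1420 = 1325.0 Mg Hg/yr.
Box C throughput = its input = 1325.0 Mg Hg/yr; τ = 5710 / 1325.0 = 4.309 yr.

4.31 yr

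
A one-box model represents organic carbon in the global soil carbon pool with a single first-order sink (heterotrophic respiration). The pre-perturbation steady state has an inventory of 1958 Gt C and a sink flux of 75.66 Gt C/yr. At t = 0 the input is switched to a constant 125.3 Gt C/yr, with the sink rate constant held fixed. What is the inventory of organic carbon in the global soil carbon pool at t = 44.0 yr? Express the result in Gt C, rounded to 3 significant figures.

The sink rate constant is k = F₀/M₀ = 75.66/1958 = 0.03864 yr⁻¹.
Solving dM/dt = F₁ − kM with M(0) = M₀ gives M(t) = F₁/k + (M₀ − F₁/k)·e^(−kt).
F₁/k = 125.3/0.03864 = 3242.6 Gt C; kt = 0.03864 × 44.0 = 1.700, e^(−kt) = 0.1826.
M(44.0) = 3242.6 + (1958 − 3242.6) × 0.1826 = 3242.6 − 234.6 = 3008.0 Gt C.

3010 Gt C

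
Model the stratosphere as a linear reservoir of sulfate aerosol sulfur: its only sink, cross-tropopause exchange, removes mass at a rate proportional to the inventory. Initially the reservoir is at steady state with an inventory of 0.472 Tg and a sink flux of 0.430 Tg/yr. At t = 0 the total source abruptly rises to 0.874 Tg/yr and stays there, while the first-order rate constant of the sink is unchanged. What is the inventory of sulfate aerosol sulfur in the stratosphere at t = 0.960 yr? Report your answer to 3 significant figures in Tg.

The sink rate constant is k = F₀/M₀ = 0.430/0.472 = 0.9110 yr⁻¹.
Solving dM/dt = F₁ − kM with M(0) = M₀ gives M(t) = F₁/k + (M₀ − F₁/k)·e^(−kt).
F₁/k = 0.874/0.9110 = 0.95937 Tg; kt = 0.9110 × 0.960 = 0.8746, e^(−kt) = 0.4170.
M(0.960) = 0.95937 + (0.472 − 0.95937) × 0.4170 = 0.95937 − 0.2033 = 0.75612 Tg.

0.756 Tg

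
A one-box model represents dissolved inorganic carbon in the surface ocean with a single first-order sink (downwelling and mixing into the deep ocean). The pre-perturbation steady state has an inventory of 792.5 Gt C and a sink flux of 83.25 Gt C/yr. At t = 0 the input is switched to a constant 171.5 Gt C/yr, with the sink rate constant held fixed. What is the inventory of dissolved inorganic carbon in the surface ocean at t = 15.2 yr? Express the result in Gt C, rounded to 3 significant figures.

The sink rate constant is k = F₀/M₀ = 83.25/792.5 = 0.1050 yr⁻¹.
Solving dM/dt = F₁ − kM with M(0) = M₀ gives M(t) = F₁/k + (M₀ − F₁/k)·e^(−kt).
F₁/k = 171.5/0.1050 = 1632.6 Gt C; kt = 0.1050 × 15.2 = 1.597, e^(−kt) = 0.2026.
M(15.2) = 1632.6 + (792.5 − 1632.6) × 0.2026 = 1632.6 − 170.2 = 1462.4 Gt C.

1460 Gt C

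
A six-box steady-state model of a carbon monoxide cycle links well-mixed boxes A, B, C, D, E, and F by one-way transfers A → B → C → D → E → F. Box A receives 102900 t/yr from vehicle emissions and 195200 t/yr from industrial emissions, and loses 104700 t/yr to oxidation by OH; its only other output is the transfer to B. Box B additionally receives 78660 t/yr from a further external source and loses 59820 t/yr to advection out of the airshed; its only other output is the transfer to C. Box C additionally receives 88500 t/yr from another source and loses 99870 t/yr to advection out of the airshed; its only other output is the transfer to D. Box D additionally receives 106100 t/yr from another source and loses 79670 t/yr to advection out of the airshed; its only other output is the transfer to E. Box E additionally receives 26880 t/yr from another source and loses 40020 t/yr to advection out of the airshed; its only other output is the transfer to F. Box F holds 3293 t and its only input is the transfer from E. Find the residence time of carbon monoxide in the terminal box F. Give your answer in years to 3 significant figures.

Box A: F(A→B) = (102900 + 195200) − 104700 = 193400 t/yr.
Box B: F(B→C) = (193400 + 78660) − 59820 = 212240 t/yr.
Box C: F(C→D) = (212240 + 88500) − 99870 = 200870 t/yr.
Box D: F(D→E) = (200870 + 106100) − 79670 = 227300 t/yr.
Box E: F(E→F) = (227300 + 26880) − 40020 = 214160 t/yr.
Box F throughput = its input = 214160 t/yr; τ = 3293 / 214160 = 0.01538 yr.

0.0154 yr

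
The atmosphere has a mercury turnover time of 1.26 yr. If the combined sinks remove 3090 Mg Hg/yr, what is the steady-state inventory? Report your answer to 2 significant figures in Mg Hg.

τ = M/F ⇒ M = τ × F = 1.26 × 3090 = 3893 Mg Hg.

3900 Mg Hg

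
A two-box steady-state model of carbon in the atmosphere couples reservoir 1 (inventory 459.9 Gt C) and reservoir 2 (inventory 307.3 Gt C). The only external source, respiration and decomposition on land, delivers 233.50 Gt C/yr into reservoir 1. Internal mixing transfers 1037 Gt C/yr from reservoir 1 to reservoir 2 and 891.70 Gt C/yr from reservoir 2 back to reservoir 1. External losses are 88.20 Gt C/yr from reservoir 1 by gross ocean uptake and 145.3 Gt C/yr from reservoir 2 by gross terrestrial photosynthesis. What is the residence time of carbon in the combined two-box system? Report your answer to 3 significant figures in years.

Residence time in the combined system uses the total inventory and the total *external* removal — internal exchanges between the two boxes cancel.
M_total = 459.9 + 307.3 = 767.20 Gt C.
ΣF_external_out = 88.20 + 145.3 = 233.50 Gt C/yr.
τ = M_total / ΣF_ext = 767.20 / 233.50 = 3.286 yr.

3.29 yr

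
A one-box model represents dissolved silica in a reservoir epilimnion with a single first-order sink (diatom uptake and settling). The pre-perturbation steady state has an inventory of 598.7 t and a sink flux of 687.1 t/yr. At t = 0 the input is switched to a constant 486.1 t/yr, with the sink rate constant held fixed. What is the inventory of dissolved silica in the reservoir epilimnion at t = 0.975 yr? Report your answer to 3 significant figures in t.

481 t

τ = M₀/F₀ = 598.7/687.1 = 0.8713 yr; rate constant k = 1/τ.
New steady state M_∞ = F₁/k = F₁·τ = 486.1 × 0.8713 = 423.56 t.
M(t) = M_∞ + (M₀ − M_∞)·e^(−t/τ); t/τ = 0.975/0.8713 = 1.119, so e^(−t/τ) = 0.3266.
M(t) = 423.56 + 175.1 × 0.3266 = 480.76 t.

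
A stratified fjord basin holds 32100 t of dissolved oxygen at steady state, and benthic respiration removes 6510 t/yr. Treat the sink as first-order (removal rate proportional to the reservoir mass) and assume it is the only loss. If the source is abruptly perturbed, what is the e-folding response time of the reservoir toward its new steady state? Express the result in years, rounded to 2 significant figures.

4.9 yr

For a linear reservoir the response time equals the residence time τ = M/F.
τ = 32100 / 6510 = 4.931 yr.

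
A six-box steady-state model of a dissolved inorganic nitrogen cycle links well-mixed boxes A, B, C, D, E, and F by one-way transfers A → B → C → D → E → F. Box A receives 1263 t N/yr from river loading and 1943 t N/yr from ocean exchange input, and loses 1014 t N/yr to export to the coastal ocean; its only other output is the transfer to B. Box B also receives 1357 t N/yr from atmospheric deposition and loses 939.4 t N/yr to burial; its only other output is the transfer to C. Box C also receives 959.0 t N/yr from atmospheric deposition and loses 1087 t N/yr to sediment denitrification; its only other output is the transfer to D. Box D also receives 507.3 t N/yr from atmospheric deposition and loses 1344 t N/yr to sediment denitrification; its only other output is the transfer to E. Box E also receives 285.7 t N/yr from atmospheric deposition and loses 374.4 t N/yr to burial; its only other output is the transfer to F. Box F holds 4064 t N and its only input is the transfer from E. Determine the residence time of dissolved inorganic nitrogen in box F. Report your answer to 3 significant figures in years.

Box A: F(A→B) = (1263 + 1943) − 1014 = 2192.0 t N/yr.
Box B: F(B→C) = (2192.0 + 1357) − 939.4 = 2609.6 t N/yr.
Box C: F(C→D) = (2609.6 + 959.0) − 1087 = 2481.6 t N/yr.
Box D: F(D→E) = (2481.6 + 507.3) − 1344 = 1644.9 t N/yr.
Box E: F(E→F) = (1644.9 + 285.7) − 374.4 = 1556.2 t N/yr.
Box F throughput = its input = 1556.2 t N/yr; τ = 4064 / 1556.2 = 2.611 yr.

2.61 yr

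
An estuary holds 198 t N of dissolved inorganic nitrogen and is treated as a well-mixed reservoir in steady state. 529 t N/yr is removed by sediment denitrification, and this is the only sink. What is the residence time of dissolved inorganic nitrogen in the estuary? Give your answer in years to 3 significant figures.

0.374 yr

τ = M / F = 198 / 529 = 0.3743 yr.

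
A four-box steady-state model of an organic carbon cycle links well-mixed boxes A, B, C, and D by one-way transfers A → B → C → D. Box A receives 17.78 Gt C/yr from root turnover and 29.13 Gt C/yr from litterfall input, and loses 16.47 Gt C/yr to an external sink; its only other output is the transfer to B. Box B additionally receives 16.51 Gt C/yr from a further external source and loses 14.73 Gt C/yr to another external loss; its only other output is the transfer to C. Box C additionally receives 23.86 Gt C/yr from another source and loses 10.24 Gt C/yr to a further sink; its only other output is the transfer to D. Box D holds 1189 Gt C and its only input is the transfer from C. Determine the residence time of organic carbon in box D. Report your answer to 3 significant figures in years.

Box A: F(A→B) = (17.78 + 29.13) − 16.47 = 30.440 Gt C/yr.
Box B: F(B→C) = (30.440 + 16.51) − 14.73 = 32.220 Gt C/yr.
Box C: F(C→D) = (32.220 + 23.86) − 10.24 = 45.840 Gt C/yr.
Box D throughput = its input = 45.840 Gt C/yr; τ = 1189 / 45.840 = 25.94 yr.

25.9 yr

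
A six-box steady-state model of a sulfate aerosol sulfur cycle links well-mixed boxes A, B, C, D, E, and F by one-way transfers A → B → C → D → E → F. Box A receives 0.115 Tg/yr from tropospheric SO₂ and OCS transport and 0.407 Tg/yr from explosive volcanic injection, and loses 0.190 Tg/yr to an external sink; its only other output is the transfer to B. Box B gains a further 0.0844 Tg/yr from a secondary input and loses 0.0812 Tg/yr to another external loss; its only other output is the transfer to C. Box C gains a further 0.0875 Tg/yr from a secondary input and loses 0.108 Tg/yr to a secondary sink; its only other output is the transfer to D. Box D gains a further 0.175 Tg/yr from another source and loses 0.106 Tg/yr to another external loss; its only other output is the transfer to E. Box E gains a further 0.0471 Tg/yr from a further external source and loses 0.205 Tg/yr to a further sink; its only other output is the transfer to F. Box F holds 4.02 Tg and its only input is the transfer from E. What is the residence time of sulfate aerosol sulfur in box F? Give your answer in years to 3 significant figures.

Box A: F(A→B) = (0.115 + 0.407) − 0.190 = 0.33200 Tg/yr.
Box B: F(B→C) = (0.33200 + 0.0844) − 0.0812 = 0.33520 Tg/yr.
Box C: F(C→D) = (0.33520 + 0.0875) − 0.108 = 0.31470 Tg/yr.
Box D: F(D→E) = (0.31470 + 0.175) − 0.106 = 0.38370 Tg/yr.
Box E: F(E→F) = (0.38370 + 0.0471) − 0.205 = 0.22580 Tg/yr.
Box F throughput = its input = 0.22580 Tg/yr; τ = 4.02 / 0.22580 = 17.80 yr.

17.8 yr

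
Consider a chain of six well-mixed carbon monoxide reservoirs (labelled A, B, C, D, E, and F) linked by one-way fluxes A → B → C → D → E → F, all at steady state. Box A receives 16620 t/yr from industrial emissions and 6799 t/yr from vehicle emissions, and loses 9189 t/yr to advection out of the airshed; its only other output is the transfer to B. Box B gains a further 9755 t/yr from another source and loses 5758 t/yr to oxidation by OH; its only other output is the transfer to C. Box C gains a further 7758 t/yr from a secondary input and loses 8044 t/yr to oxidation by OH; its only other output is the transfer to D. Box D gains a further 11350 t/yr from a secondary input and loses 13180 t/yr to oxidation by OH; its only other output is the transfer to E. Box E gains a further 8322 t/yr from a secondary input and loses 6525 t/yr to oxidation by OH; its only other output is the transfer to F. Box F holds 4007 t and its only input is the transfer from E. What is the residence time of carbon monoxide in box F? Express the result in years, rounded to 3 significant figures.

Box A: F(A→B) = (16620 + 6799) − 9189 = 14230 t/yr.
Box B: F(B→C) = (14230 + 9755) − 5758 = 18227 t/yr.
Box C: F(C→D) = (18227 + 7758) − 8044 = 17941 t/yr.
Box D: F(D→E) = (17941 + 11350) − 13180 = 16111 t/yr.
Box E: F(E→F) = (16111 + 8322) − 6525 = 17908 t/yr.
Box F throughput = its input = 17908 t/yr; τ = 4007 / 17908 = 0.2238 yr.

0.224 yr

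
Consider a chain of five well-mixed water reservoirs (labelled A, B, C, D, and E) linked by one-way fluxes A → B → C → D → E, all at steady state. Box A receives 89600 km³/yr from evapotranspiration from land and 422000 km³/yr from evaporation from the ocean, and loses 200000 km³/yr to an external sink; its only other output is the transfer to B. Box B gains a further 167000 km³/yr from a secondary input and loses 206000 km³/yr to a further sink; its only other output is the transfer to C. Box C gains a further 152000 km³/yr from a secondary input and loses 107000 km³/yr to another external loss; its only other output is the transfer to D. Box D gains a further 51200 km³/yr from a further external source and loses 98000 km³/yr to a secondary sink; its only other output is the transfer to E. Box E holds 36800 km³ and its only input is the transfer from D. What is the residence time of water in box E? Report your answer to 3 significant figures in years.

Box A: F(A→B) = (89600 + 422000) − 200000 = 311600 km³/yr.
Box B: F(B→C) = (311600 + 167000) − 206000 = 272600 km³/yr.
Box C: F(C→D) = (272600 + 152000) − 107000 = 317600 km³/yr.
Box D: F(D→E) = (317600 + 51200) − 98000 = 270800 km³/yr.
Box E throughput = its input = 270800 km³/yr; τ = 36800 / 270800 = 0.1359 yr.

0.136 yr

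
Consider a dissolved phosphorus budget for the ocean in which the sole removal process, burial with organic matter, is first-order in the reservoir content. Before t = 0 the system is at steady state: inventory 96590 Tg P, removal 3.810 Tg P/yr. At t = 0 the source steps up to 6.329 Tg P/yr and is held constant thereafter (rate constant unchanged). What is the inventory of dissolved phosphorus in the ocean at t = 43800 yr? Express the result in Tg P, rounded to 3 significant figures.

The sink rate constant is k = F₀/M₀ = 3.810/96590 = 3.945×10^-5 yr⁻¹.
Solving dM/dt = F₁ − kM with M(0) = M₀ gives M(t) = F₁/k + (M₀ − F₁/k)·e^(−kt).
F₁/k = 6.329/3.945×10^-5 = 160450 Tg P; kt = 3.945×10^-5 × 43800 = 1.728, e^(−kt) = 0.1777.
M(43800) = 160450 + (96590 − 160450) × 0.1777 = 160450 − 11350 = 149100 Tg P.

149000 Tg P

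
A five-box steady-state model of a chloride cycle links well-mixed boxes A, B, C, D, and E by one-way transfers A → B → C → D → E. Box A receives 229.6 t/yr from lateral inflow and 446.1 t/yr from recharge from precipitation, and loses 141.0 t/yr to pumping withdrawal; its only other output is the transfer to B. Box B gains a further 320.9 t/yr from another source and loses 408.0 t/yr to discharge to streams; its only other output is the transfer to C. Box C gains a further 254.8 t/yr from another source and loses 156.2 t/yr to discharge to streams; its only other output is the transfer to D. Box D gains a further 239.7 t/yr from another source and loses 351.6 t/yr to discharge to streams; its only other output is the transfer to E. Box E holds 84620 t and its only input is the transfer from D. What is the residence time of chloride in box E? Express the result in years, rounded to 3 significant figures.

195 yr

Box A: F(A→B) = (229.6 + 446.1) − 141.0 = 534.70 t/yr.
Box B: F(B→C) = (534.70 + 320.9) − 408.0 = 447.60 t/yr.
Box C: F(C→D) = (447.60 + 254.8) − 156.2 = 546.20 t/yr.
Box D: F(D→E) = (546.20 + 239.7) − 351.6 = 434.30 t/yr.
Box E throughput = its input = 434.30 t/yr; τ = 84620 / 434.30 = 194.8 yr.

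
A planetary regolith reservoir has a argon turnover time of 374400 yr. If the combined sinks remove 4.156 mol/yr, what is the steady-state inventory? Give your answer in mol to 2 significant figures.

τ = M/F ⇒ M = τ × F = 374400 × 4.156 = 1.556×10^6 mol.

1.6×10^6 mol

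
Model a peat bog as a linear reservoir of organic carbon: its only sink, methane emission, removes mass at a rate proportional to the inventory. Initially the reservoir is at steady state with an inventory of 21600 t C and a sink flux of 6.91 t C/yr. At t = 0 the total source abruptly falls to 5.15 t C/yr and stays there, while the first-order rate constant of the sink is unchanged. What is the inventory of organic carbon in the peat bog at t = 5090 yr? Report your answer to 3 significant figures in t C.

Residence time τ = M₀/F₀ = 3126 yr. The eventual steady state is M_∞ = M₀·(F₁/F₀) = 21600 × 5.15/6.91 = 16098 t C.
The anomaly ΔM(t) = M(t) − M_∞ decays as ΔM₀·e^(−t/τ) with ΔM₀ = 21600 − 16098 = 5502 t C.
At t = 5090 yr, e^(−t/τ) = e^(−1.628) = 0.1963, so ΔM = 1080 t C and M = 16098 + 1080 = 17178 t C.

17200 t C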